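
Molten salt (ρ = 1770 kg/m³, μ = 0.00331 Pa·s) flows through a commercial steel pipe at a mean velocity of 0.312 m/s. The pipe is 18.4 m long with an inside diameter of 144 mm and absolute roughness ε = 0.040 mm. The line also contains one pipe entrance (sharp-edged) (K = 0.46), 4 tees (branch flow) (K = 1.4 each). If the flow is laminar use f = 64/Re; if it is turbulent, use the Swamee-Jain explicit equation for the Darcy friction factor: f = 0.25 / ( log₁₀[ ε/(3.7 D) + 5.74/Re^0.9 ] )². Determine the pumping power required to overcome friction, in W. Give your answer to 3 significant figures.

Reynolds number Re = ρVD/μ = 1770 · 0.312 · 0.144 / 0.00331 = 2.402e+04.
Re > 4000 → turbulent. Relative roughness ε/D = 4e-05/0.144 = 0.000278. Swamee-Jain: f = 0.25/(log₁₀[0.000278/3.7 + 5.74/2.402e+04^0.9])² = 0.25/(log₁₀[7.51e-05 + 0.000655])² = 0.25/(-3.137)² = 0.02541.
Total minor-loss coefficient ΣK = 1·0.46 + 4·1.4 = 6.06.
ΔP = [f·L/D + ΣK]·(ρV²/2) = [0.02541·18.4/0.144 + 6.06]·(1770·0.312²/2) = [3.247 + 6.06]·86.15 = 801.8 Pa.
Q = V·A = 0.312·0.01629 = 0.005081 m³/s.
Pumping power P = QΔP = 0.005081·801.8 = 4.074 W = 4.07 W.

P ≈ 4.07 W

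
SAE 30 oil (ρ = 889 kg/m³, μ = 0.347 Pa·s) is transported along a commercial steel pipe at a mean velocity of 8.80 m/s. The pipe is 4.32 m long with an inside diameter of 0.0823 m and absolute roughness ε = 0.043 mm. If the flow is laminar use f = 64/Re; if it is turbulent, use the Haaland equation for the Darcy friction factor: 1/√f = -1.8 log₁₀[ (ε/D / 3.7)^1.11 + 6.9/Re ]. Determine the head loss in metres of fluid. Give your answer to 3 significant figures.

h_f ≈ 7.15 m

Reynolds number Re = ρVD/μ = 889 · 8.8 · 0.0823 / 0.347 = 1855.
Re < 2300 → laminar flow, so f = 64/Re = 64/1855 = 0.03449 (the turbulent correlation is not needed).
Darcy-Weisbach: ΔP = f(L/D)(ρV²/2) = 0.03449·(4.32/0.0823)·(889·8.8²/2) = 0.03449·52.49·3.442e+04 = 6.232e+04 Pa.
Head loss h_f = ΔP/(ρg) = 6.232e+04/(889·9.81) = 7.15 m.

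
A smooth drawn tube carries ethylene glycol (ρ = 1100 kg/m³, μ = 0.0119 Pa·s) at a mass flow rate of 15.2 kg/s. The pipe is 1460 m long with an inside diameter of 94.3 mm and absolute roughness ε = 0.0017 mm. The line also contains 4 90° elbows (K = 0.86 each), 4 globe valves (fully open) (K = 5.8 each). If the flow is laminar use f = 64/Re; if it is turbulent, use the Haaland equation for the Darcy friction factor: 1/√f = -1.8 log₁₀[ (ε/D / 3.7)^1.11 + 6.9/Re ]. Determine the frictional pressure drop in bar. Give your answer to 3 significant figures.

A = πD²/4 = π(0.0943)²/4 = 0.006984 m²; mean velocity V = ṁ/(ρA) = 15.2/(1100 · 0.006984) = 1.979 m/s.
Reynolds number Re = ρVD/μ = 1100 · 1.979 · 0.0943 / 0.0119 = 1.725e+04.
Re > 4000 → turbulent. Relative roughness ε/D = 1.7e-06/0.0943 = 1.8e-05. Haaland: 1/√f = -1.8 log₁₀[(1.8e-05/3.7)^1.11 + 6.9/1.725e+04] = -1.8 log₁₀[1.27e-06 + 0.0004] = 6.114, so f = 0.02675.
Total minor-loss coefficient ΣK = 4·0.86 + 4·5.8 = 26.6.
ΔP = [f·L/D + ΣK]·(ρV²/2) = [0.02675·1460/0.0943 + 26.6]·(1100·1.979²/2) = [414.2 + 26.6]·2153 = 9.492e+05 Pa.
ΔP = 9.492e+05 Pa = 9.49 bar.

ΔP ≈ 9.49 bar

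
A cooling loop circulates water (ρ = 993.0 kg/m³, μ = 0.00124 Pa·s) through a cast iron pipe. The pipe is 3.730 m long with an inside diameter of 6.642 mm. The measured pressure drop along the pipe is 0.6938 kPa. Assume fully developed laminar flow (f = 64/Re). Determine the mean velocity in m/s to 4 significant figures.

For laminar flow, f = 64/Re with Re = ρVD/μ, so Darcy-Weisbach reduces to ΔP = 32μLV/D². Solving for V: V = ΔP·D²/(32μL) = 693.8·(0.006642)²/(32·0.00124·3.73) = 0.2068 m/s.
Check: Re = ρVD/μ = 993·0.2068·0.006642/0.00124 = 1100 < 2300, so the laminar assumption holds.

V ≈ 0.2068 m/s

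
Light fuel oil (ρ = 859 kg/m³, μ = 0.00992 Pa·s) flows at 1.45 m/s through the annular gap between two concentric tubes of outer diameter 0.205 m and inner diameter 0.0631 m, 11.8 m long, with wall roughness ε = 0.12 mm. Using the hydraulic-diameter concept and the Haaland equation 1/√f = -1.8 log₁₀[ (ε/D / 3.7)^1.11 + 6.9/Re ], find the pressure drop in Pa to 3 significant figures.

Hydraulic diameter D_h = 4A/P = D_o - D_i = 0.205 - 0.0631 = 0.1419 m.
Re = ρVD_h/μ = 859·1.45·0.1419/0.00992 = 1.782e+04.
ε/D_h = 0.00012/0.1419 = 0.000846; Haaland gives 1/√f = -1.8 log₁₀[9.09e-05+0.000387] = 5.977, so f = 0.02799.
ΔP = f(L/D_h)(ρV²/2) = 0.02799·11.8/0.1419·903 = 2102 Pa.

ΔP ≈ 2100 Pa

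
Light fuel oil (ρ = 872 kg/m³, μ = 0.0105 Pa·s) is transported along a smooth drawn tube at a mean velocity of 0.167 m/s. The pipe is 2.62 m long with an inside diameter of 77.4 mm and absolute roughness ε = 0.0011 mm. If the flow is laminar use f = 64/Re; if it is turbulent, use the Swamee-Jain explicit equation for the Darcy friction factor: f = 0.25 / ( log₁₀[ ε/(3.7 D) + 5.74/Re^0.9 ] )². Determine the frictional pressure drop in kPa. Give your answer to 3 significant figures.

ΔP ≈ 0.0245 kPa

Reynolds number Re = ρVD/μ = 872 · 0.167 · 0.0774 / 0.0105 = 1073.
Re < 2300 → laminar flow, so f = 64/Re = 64/1073 = 0.05962 (the turbulent correlation is not needed).
Darcy-Weisbach: ΔP = f(L/D)(ρV²/2) = 0.05962·(2.62/0.0774)·(872·0.167²/2) = 0.05962·33.85·12.16 = 24.54 Pa.
ΔP = 24.54 Pa = 0.0245 kPa.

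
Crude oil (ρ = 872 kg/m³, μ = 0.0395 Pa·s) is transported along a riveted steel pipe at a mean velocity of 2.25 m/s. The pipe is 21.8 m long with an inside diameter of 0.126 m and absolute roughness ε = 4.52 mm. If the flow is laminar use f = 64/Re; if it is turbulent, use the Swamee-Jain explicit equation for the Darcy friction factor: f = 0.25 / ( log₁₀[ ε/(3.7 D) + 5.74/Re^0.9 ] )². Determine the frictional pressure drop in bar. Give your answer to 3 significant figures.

Reynolds number Re = ρVD/μ = 872 · 2.25 · 0.126 / 0.0395 = 6259.
Re > 4000 → turbulent. Relative roughness ε/D = 0.00452/0.126 = 0.0359. Swamee-Jain: f = 0.25/(log₁₀[0.0359/3.7 + 5.74/6259^0.9])² = 0.25/(log₁₀[0.0097 + 0.0022])² = 0.25/(-1.925)² = 0.06749.
Darcy-Weisbach: ΔP = f(L/D)(ρV²/2) = 0.06749·(21.8/0.126)·(872·2.25²/2) = 0.06749·173·2207 = 2.577e+04 Pa.
ΔP = 2.577e+04 Pa = 0.258 bar.

ΔP ≈ 0.258 bar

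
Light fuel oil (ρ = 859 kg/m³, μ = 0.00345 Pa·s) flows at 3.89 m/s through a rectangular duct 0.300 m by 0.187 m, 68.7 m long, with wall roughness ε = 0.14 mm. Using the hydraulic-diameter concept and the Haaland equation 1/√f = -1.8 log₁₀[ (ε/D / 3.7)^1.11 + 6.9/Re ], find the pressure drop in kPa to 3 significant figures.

ΔP ≈ 36.9 kPa

Hydraulic diameter D_h = 4A/P = 4·(0.3·0.187)/(2·(0.3+0.187)) = 0.2244/0.974 = 0.2304 m.
Re = ρVD_h/μ = 859·3.89·0.2304/0.00345 = 2.231e+05.
ε/D_h = 0.00014/0.2304 = 0.000608; Haaland gives 1/√f = -1.8 log₁₀[6.3e-05+3.09e-05] = 7.249, so f = 0.01903.
ΔP = f(L/D_h)(ρV²/2) = 0.01903·68.7/0.2304·6499 = 3.688e+04 Pa.
ΔP = 36.9 kPa.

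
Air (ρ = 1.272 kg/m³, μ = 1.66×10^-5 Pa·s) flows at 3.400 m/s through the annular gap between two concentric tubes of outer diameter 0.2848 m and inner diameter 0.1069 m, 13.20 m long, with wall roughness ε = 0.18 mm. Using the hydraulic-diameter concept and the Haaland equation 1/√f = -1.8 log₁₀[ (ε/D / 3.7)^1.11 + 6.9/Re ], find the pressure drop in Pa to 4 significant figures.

ΔP ≈ 13.10 Pa

Hydraulic diameter D_h = 4A/P = D_o - D_i = 0.2848 - 0.1069 = 0.1779 m.
Re = ρVD_h/μ = 1.272·3.4·0.1779/1.66e-05 = 4.635e+04.
ε/D_h = 0.00018/0.1779 = 0.00101; Haaland gives 1/√f = -1.8 log₁₀[0.000111+0.000149] = 6.454, so f = 0.02401.
ΔP = f(L/D_h)(ρV²/2) = 0.02401·13.2/0.1779·7.352 = 13.1 Pa.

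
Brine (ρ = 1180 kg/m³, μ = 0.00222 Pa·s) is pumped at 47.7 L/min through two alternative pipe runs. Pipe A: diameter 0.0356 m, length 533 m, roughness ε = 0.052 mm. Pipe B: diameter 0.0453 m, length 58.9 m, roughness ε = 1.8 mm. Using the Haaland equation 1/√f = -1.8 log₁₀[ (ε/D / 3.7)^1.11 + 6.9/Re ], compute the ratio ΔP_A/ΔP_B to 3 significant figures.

Pipe A: V = Q/A = 0.000795/0.0009954 = 0.7987 m/s; Re = 1.511e+04; ε/D = 0.00146; Haaland → f = 0.03004; ΔP_A = f(L/D)(ρV²/2) = 1.693e+05 Pa.
Pipe B: V = Q/A = 0.000795/0.001612 = 0.4933 m/s; Re = 1.188e+04; ε/D = 0.0397; Haaland → f = 0.06686; ΔP_B = f(L/D)(ρV²/2) = 1.248e+04 Pa.
ΔP_A/ΔP_B = 1.693e+05/1.248e+04 = 13.6.

ΔP_A/ΔP_B ≈ 13.6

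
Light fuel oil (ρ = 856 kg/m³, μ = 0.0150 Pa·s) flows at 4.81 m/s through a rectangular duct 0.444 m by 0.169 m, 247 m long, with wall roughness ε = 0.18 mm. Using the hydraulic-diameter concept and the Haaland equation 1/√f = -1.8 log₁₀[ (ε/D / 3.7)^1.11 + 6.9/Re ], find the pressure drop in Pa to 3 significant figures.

Hydraulic diameter D_h = 4A/P = 4·(0.444·0.169)/(2·(0.444+0.169)) = 0.3001/1.226 = 0.2448 m.
Re = ρVD_h/μ = 856·4.81·0.2448/0.015 = 6.72e+04.
ε/D_h = 0.00018/0.2448 = 0.000735; Haaland gives 1/√f = -1.8 log₁₀[7.78e-05+0.000103] = 6.738, so f = 0.02202.
ΔP = f(L/D_h)(ρV²/2) = 0.02202·247/0.2448·9902 = 2.2e+05 Pa.

ΔP ≈ 220000 Pa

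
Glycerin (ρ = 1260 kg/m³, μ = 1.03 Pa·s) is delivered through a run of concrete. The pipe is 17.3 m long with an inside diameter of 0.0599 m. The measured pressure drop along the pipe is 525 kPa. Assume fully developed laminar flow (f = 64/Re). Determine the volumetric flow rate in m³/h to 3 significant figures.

For laminar flow, f = 64/Re with Re = ρVD/μ, so Darcy-Weisbach reduces to ΔP = 32μLV/D². Solving for V: V = ΔP·D²/(32μL) = 5.25e+05·(0.0599)²/(32·1.03·17.3) = 3.304 m/s.
Check: Re = ρVD/μ = 1260·3.304·0.0599/1.03 = 242.1 < 2300, so the laminar assumption holds.
Q = V·A = 3.304·(π/4·0.0599²) = 0.009309 m³/s = 33.5 m³/h.

Q ≈ 33.5 m³/h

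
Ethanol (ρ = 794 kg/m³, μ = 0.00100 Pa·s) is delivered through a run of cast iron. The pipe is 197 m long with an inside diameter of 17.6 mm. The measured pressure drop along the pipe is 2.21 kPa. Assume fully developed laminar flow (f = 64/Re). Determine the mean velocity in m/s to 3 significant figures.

For laminar flow, f = 64/Re with Re = ρVD/μ, so Darcy-Weisbach reduces to ΔP = 32μLV/D². Solving for V: V = ΔP·D²/(32μL) = 2210·(0.0176)²/(32·0.001·197) = 0.1086 m/s.
Check: Re = ρVD/μ = 794·0.1086·0.0176/0.001 = 1518 < 2300, so the laminar assumption holds.

V ≈ 0.109 m/s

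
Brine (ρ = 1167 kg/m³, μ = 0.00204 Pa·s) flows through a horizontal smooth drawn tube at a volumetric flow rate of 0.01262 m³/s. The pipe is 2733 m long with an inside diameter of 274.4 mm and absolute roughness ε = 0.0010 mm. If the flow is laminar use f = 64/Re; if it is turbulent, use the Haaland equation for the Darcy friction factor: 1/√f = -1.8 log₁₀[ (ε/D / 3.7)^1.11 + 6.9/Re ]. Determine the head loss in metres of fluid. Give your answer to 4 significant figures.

Cross-sectional area A = πD²/4 = π(0.2744)²/4 = 0.05914 m²; mean velocity V = Q/A = 0.01262/0.05914 = 0.2134 m/s.
Reynolds number Re = ρVD/μ = 1167 · 0.2134 · 0.2744 / 0.00204 = 3.35e+04.
Re > 4000 → turbulent. Relative roughness ε/D = 1e-06/0.2744 = 3.64e-06. Haaland: 1/√f = -1.8 log₁₀[(3.64e-06/3.7)^1.11 + 6.9/3.35e+04] = -1.8 log₁₀[2.15e-07 + 0.000206] = 6.634, so f = 0.02272.
Darcy-Weisbach: ΔP = f(L/D)(ρV²/2) = 0.02272·(2733/0.2744)·(1167·0.2134²/2) = 0.02272·9960·26.57 = 6013 Pa.
Head loss h_f = ΔP/(ρg) = 6013/(1167·9.81) = 0.5253 m.

h_f ≈ 0.5253 m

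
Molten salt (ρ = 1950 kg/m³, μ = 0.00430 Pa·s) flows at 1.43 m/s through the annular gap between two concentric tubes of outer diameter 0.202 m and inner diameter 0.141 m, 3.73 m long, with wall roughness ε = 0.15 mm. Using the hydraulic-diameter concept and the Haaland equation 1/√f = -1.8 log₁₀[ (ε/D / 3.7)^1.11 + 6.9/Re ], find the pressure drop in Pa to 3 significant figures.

ΔP ≈ 3400 Pa

Hydraulic diameter D_h = 4A/P = D_o - D_i = 0.202 - 0.141 = 0.061 m.
Re = ρVD_h/μ = 1950·1.43·0.061/0.0043 = 3.956e+04.
ε/D_h = 0.00015/0.061 = 0.00246; Haaland gives 1/√f = -1.8 log₁₀[0.000297+0.000174] = 5.988, so f = 0.02789.
ΔP = f(L/D_h)(ρV²/2) = 0.02789·3.73/0.061·1994 = 3401 Pa.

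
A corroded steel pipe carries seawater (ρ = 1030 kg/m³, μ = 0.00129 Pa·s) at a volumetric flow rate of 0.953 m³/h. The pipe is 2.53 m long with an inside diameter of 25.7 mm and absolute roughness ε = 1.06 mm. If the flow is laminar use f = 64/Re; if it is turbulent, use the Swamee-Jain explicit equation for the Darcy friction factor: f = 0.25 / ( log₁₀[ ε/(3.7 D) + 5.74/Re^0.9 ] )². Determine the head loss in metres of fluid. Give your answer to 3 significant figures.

h_f ≈ 0.0903 m

Q = 0.953 m³/h = 0.953/3600 = 0.0002647 m³/s.
Cross-sectional area A = πD²/4 = π(0.0257)²/4 = 0.0005187 m²; mean velocity V = Q/A = 0.0002647/0.0005187 = 0.5103 m/s.
Reynolds number Re = ρVD/μ = 1030 · 0.5103 · 0.0257 / 0.00129 = 1.047e+04.
Re > 4000 → turbulent. Relative roughness ε/D = 0.00106/0.0257 = 0.0412. Swamee-Jain: f = 0.25/(log₁₀[0.0412/3.7 + 5.74/1.047e+04^0.9])² = 0.25/(log₁₀[0.0111 + 0.00138])² = 0.25/(-1.902)² = 0.0691.
Darcy-Weisbach: ΔP = f(L/D)(ρV²/2) = 0.0691·(2.53/0.0257)·(1030·0.5103²/2) = 0.0691·98.44·134.1 = 912.4 Pa.
Head loss h_f = ΔP/(ρg) = 912.4/(1030·9.81) = 0.0903 m.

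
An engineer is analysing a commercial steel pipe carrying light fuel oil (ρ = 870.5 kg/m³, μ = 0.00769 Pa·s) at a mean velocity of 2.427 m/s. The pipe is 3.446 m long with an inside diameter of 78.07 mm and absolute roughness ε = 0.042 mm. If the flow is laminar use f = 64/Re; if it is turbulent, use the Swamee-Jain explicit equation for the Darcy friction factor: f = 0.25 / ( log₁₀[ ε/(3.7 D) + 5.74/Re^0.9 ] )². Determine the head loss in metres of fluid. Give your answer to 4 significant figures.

Reynolds number Re = ρVD/μ = 870.5 · 2.427 · 0.07807 / 0.00769 = 2.145e+04.
Re > 4000 → turbulent. Relative roughness ε/D = 4.2e-05/0.07807 = 0.000538. Swamee-Jain: f = 0.25/(log₁₀[0.000538/3.7 + 5.74/2.145e+04^0.9])² = 0.25/(log₁₀[0.000145 + 0.000726])² = 0.25/(-3.06)² = 0.0267.
Darcy-Weisbach: ΔP = f(L/D)(ρV²/2) = 0.0267·(3.446/0.07807)·(870.5·2.427²/2) = 0.0267·44.14·2564 = 3021 Pa.
Head loss h_f = ΔP/(ρg) = 3021/(870.5·9.81) = 0.3538 m.

h_f ≈ 0.3538 m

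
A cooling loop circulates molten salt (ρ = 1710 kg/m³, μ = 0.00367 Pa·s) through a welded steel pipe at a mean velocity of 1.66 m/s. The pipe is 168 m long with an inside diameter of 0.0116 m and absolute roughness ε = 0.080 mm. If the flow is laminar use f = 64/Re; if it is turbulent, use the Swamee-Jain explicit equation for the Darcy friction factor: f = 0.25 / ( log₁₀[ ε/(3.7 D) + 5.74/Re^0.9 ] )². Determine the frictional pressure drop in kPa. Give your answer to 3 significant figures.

ΔP ≈ 1410 kPa

Reynolds number Re = ρVD/μ = 1710 · 1.66 · 0.0116 / 0.00367 = 8972.
Re > 4000 → turbulent. Relative roughness ε/D = 8e-05/0.0116 = 0.0069. Swamee-Jain: f = 0.25/(log₁₀[0.0069/3.7 + 5.74/8972^0.9])² = 0.25/(log₁₀[0.00186 + 0.00159])² = 0.25/(-2.462)² = 0.04125.
Darcy-Weisbach: ΔP = f(L/D)(ρV²/2) = 0.04125·(168/0.0116)·(1710·1.66²/2) = 0.04125·1.448e+04·2356 = 1.408e+06 Pa.
ΔP = 1.408e+06 Pa = 1410 kPa.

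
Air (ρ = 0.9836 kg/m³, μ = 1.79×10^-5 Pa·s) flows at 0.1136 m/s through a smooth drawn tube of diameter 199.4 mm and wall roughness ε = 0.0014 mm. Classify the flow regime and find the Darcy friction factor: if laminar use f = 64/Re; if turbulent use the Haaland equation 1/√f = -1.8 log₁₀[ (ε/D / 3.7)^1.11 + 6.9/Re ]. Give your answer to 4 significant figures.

Re = ρVD/μ = 0.9836·0.1136·0.1994/1.79e-05 = 1245.
Re < 2300 → laminar, so f = 64/Re = 0.05142 (roughness is irrelevant in laminar flow).

f ≈ 0.05142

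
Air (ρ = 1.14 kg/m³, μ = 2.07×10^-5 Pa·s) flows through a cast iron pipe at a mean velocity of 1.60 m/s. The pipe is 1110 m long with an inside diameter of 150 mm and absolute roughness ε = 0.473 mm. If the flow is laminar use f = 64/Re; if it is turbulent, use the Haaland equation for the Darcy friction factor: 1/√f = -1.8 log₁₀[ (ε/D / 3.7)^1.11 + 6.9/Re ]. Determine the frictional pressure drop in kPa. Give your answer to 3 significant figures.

ΔP ≈ 0.361 kPa

Reynolds number Re = ρVD/μ = 1.14 · 1.6 · 0.15 / 2.07e-05 = 1.322e+04.
Re > 4000 → turbulent. Relative roughness ε/D = 0.000473/0.15 = 0.00315. Haaland: 1/√f = -1.8 log₁₀[(0.00315/3.7)^1.11 + 6.9/1.322e+04] = -1.8 log₁₀[0.000392 + 0.000522] = 5.471, so f = 0.03341.
Darcy-Weisbach: ΔP = f(L/D)(ρV²/2) = 0.03341·(1110/0.15)·(1.14·1.6²/2) = 0.03341·7400·1.459 = 360.8 Pa.
ΔP = 360.8 Pa = 0.361 kPa.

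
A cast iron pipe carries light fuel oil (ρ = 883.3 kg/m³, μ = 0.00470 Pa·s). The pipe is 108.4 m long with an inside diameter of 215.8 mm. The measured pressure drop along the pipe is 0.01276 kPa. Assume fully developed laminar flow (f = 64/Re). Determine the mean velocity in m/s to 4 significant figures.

For laminar flow, f = 64/Re with Re = ρVD/μ, so Darcy-Weisbach reduces to ΔP = 32μLV/D². Solving for V: V = ΔP·D²/(32μL) = 12.76·(0.2158)²/(32·0.0047·108.4) = 0.03645 m/s.
Check: Re = ρVD/μ = 883.3·0.03645·0.2158/0.0047 = 1478 < 2300, so the laminar assumption holds.

V ≈ 0.03645 m/s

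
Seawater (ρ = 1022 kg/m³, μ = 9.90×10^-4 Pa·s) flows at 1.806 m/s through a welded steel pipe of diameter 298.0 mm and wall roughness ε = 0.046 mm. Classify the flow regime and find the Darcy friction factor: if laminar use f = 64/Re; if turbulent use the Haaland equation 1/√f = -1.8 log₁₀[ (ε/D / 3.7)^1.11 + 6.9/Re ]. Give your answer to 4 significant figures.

f ≈ 0.01470

Re = ρVD/μ = 1022·1.806·0.298/0.00099 = 5.556e+05.
Re > 4000 → turbulent. ε/D = 4.6e-05/0.298 = 0.000154; Haaland: 1/√f = -1.8 log₁₀[1.38e-05 + 1.24e-05] = 8.248, so f = 0.0147.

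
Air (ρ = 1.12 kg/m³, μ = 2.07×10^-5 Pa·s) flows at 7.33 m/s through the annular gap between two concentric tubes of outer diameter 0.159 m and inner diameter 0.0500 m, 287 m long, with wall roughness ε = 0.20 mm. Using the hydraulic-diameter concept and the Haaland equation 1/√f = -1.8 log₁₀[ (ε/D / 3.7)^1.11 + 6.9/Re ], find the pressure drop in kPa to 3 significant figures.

ΔP ≈ 2.08 kPa

Hydraulic diameter D_h = 4A/P = D_o - D_i = 0.159 - 0.05 = 0.109 m.
Re = ρVD_h/μ = 1.12·7.33·0.109/2.07e-05 = 4.323e+04.
ε/D_h = 0.0002/0.109 = 0.00183; Haaland gives 1/√f = -1.8 log₁₀[0.000215+0.00016] = 6.168, so f = 0.02628.
ΔP = f(L/D_h)(ρV²/2) = 0.02628·287/0.109·30.09 = 2082 Pa.
ΔP = 2.08 kPa.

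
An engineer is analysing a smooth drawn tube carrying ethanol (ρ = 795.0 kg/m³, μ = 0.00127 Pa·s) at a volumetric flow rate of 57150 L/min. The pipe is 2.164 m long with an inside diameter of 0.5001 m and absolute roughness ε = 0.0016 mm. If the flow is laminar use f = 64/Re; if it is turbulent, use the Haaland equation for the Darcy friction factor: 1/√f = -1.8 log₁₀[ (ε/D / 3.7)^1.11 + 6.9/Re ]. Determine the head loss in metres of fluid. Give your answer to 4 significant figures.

Q = 57150 L/min = 57150/60000 = 0.9525 m³/s.
Cross-sectional area A = πD²/4 = π(0.5001)²/4 = 0.1964 m²; mean velocity V = Q/A = 0.9525/0.1964 = 4.849 m/s.
Reynolds number Re = ρVD/μ = 795 · 4.849 · 0.5001 / 0.00127 = 1.518e+06.
Re > 4000 → turbulent. Relative roughness ε/D = 1.6e-06/0.5001 = 3.2e-06. Haaland: 1/√f = -1.8 log₁₀[(3.2e-06/3.7)^1.11 + 6.9/1.518e+06] = -1.8 log₁₀[1.86e-07 + 4.55e-06] = 9.585, so f = 0.01088.
Darcy-Weisbach: ΔP = f(L/D)(ρV²/2) = 0.01088·(2.164/0.5001)·(795·4.849²/2) = 0.01088·4.327·9347 = 440.2 Pa.
Head loss h_f = ΔP/(ρg) = 440.2/(795·9.81) = 0.05645 m.

h_f ≈ 0.05645 m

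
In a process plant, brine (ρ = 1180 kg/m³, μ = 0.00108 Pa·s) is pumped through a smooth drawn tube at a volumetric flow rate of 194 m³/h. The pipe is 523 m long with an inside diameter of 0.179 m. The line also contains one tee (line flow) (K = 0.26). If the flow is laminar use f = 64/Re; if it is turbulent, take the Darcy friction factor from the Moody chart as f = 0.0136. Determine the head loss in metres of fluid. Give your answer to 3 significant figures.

Q = 194 m³/h = 194/3600 = 0.05389 m³/s.
Cross-sectional area A = πD²/4 = π(0.179)²/4 = 0.02516 m²; mean velocity V = Q/A = 0.05389/0.02516 = 2.141 m/s.
Reynolds number Re = ρVD/μ = 1180 · 2.141 · 0.179 / 0.00108 = 4.188e+05.
Re > 4000 → turbulent; use the Moody-chart value f = 0.0136.
Total minor-loss coefficient ΣK = 1·0.26 = 0.26.
ΔP = [f·L/D + ΣK]·(ρV²/2) = [0.0136·523/0.179 + 0.26]·(1180·2.141²/2) = [39.74 + 0.26]·2706 = 1.082e+05 Pa.
Head loss h_f = ΔP/(ρg) = 1.082e+05/(1180·9.81) = 9.35 m.

h_f ≈ 9.35 m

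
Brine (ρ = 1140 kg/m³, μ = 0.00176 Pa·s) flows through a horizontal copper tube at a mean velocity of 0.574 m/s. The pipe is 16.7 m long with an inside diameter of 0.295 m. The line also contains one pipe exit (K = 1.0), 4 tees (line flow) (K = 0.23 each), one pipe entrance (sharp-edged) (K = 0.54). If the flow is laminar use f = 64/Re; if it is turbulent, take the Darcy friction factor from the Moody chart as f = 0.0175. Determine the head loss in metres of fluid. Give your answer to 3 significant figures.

Reynolds number Re = ρVD/μ = 1140 · 0.574 · 0.295 / 0.00176 = 1.097e+05.
Re > 4000 → turbulent; use the Moody-chart value f = 0.0175.
Total minor-loss coefficient ΣK = 1·1 + 4·0.23 + 1·0.54 = 2.46.
ΔP = [f·L/D + ΣK]·(ρV²/2) = [0.0175·16.7/0.295 + 2.46]·(1140·0.574²/2) = [0.9907 + 2.46]·187.8 = 648 Pa.
Head loss h_f = ΔP/(ρg) = 648/(1140·9.81) = 0.0579 m.

h_f ≈ 0.0579 m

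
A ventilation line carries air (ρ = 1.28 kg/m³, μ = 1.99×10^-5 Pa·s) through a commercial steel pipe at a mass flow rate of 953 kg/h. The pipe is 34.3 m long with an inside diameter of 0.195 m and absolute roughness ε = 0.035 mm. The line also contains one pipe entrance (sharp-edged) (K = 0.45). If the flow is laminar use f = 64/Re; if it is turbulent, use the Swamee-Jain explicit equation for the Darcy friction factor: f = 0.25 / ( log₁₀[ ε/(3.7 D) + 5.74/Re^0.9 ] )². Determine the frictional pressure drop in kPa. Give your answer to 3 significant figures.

ΔP ≈ 0.118 kPa

ṁ = 953 kg/h = 953/3600 = 0.2647 kg/s.
A = πD²/4 = π(0.195)²/4 = 0.02986 m²; mean velocity V = ṁ/(ρA) = 0.2647/(1.28 · 0.02986) = 6.925 m/s.
Reynolds number Re = ρVD/μ = 1.28 · 6.925 · 0.195 / 1.99e-05 = 8.686e+04.
Re > 4000 → turbulent. Relative roughness ε/D = 3.5e-05/0.195 = 0.000179. Swamee-Jain: f = 0.25/(log₁₀[0.000179/3.7 + 5.74/8.686e+04^0.9])² = 0.25/(log₁₀[4.85e-05 + 0.000206])² = 0.25/(-3.594)² = 0.01935.
Total minor-loss coefficient ΣK = 1·0.45 = 0.45.
ΔP = [f·L/D + ΣK]·(ρV²/2) = [0.01935·34.3/0.195 + 0.45]·(1.28·6.925²/2) = [3.404 + 0.45]·30.69 = 118.3 Pa.
ΔP = 118.3 Pa = 0.118 kPa.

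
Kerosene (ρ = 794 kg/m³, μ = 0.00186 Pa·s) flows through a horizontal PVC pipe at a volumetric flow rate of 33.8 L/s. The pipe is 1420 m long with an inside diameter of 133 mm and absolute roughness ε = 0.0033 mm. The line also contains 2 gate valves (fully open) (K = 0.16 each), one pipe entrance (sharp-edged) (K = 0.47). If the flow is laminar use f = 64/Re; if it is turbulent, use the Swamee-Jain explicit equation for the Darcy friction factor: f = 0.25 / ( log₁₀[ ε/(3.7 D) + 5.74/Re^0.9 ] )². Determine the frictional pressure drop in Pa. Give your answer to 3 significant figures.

Q = 33.8 L/s = 33.8/1000 = 0.0338 m³/s.
Cross-sectional area A = πD²/4 = π(0.133)²/4 = 0.01389 m²; mean velocity V = Q/A = 0.0338/0.01389 = 2.433 m/s.
Reynolds number Re = ρVD/μ = 794 · 2.433 · 0.133 / 0.00186 = 1.381e+05.
Re > 4000 → turbulent. Relative roughness ε/D = 3.3e-06/0.133 = 2.48e-05. Swamee-Jain: f = 0.25/(log₁₀[2.48e-05/3.7 + 5.74/1.381e+05^0.9])² = 0.25/(log₁₀[6.71e-06 + 0.000136])² = 0.25/(-3.846)² = 0.0169.
Total minor-loss coefficient ΣK = 2·0.16 + 1·0.47 = 0.79.
ΔP = [f·L/D + ΣK]·(ρV²/2) = [0.0169·1420/0.133 + 0.79]·(794·2.433²/2) = [180.4 + 0.79]·2350 = 4.258e+05 Pa.

ΔP ≈ 426000 Pa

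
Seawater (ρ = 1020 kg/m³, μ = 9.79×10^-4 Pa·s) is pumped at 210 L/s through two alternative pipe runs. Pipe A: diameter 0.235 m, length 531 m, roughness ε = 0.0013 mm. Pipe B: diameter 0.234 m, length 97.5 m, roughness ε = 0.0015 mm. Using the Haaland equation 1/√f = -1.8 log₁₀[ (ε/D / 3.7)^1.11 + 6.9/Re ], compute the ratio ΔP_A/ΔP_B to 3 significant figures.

Pipe A: V = Q/A = 0.21/0.04337 = 4.842 m/s; Re = 1.185e+06; ε/D = 5.53e-06; Haaland → f = 0.01137; ΔP_A = f(L/D)(ρV²/2) = 3.071e+05 Pa.
Pipe B: V = Q/A = 0.21/0.04301 = 4.883 m/s; Re = 1.191e+06; ε/D = 6.41e-06; Haaland → f = 0.01138; ΔP_B = f(L/D)(ρV²/2) = 5.767e+04 Pa.
ΔP_A/ΔP_B = 3.071e+05/5.767e+04 = 5.33.

ΔP_A/ΔP_B ≈ 5.33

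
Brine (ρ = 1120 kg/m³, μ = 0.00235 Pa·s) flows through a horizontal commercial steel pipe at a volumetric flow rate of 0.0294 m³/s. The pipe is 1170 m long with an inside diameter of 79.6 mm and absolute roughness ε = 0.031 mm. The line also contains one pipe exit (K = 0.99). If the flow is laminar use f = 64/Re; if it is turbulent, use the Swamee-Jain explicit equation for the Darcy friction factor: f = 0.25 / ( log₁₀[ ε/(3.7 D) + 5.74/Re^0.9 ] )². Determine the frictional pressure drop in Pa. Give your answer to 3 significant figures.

ΔP ≈ 5.23×10^6 Pa

Cross-sectional area A = πD²/4 = π(0.0796)²/4 = 0.004976 m²; mean velocity V = Q/A = 0.0294/0.004976 = 5.908 m/s.
Reynolds number Re = ρVD/μ = 1120 · 5.908 · 0.0796 / 0.00235 = 2.241e+05.
Re > 4000 → turbulent. Relative roughness ε/D = 3.1e-05/0.0796 = 0.000389. Swamee-Jain: f = 0.25/(log₁₀[0.000389/3.7 + 5.74/2.241e+05^0.9])² = 0.25/(log₁₀[0.000105 + 8.78e-05])² = 0.25/(-3.714)² = 0.01812.
Total minor-loss coefficient ΣK = 1·0.99 = 0.99.
ΔP = [f·L/D + ΣK]·(ρV²/2) = [0.01812·1170/0.0796 + 0.99]·(1120·5.908²/2) = [266.3 + 0.99]·1.955e+04 = 5.225e+06 Pa.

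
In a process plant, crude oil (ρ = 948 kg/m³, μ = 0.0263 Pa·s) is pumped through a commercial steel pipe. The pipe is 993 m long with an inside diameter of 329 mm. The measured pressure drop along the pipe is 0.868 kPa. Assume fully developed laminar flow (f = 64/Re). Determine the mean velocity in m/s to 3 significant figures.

V ≈ 0.112 m/s

For laminar flow, f = 64/Re with Re = ρVD/μ, so Darcy-Weisbach reduces to ΔP = 32μLV/D². Solving for V: V = ΔP·D²/(32μL) = 868·(0.329)²/(32·0.0263·993) = 0.1124 m/s.
Check: Re = ρVD/μ = 948·0.1124·0.329/0.0263 = 1333 < 2300, so the laminar assumption holds.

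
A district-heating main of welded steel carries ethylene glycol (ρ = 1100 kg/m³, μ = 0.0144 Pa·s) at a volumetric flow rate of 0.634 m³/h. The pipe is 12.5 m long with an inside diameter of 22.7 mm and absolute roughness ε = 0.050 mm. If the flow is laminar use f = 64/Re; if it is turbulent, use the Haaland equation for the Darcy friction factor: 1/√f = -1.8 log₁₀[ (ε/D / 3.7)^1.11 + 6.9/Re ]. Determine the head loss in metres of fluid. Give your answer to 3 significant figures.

h_f ≈ 0.451 m

Q = 0.634 m³/h = 0.634/3600 = 0.0001761 m³/s.
Cross-sectional area A = πD²/4 = π(0.0227)²/4 = 0.0004047 m²; mean velocity V = Q/A = 0.0001761/0.0004047 = 0.4352 m/s.
Reynolds number Re = ρVD/μ = 1100 · 0.4352 · 0.0227 / 0.0144 = 754.6.
Re < 2300 → laminar flow, so f = 64/Re = 64/754.6 = 0.08482 (the turbulent correlation is not needed).
Darcy-Weisbach: ΔP = f(L/D)(ρV²/2) = 0.08482·(12.5/0.0227)·(1100·0.4352²/2) = 0.08482·550.7·104.1 = 4864 Pa.
Head loss h_f = ΔP/(ρg) = 4864/(1100·9.81) = 0.451 m.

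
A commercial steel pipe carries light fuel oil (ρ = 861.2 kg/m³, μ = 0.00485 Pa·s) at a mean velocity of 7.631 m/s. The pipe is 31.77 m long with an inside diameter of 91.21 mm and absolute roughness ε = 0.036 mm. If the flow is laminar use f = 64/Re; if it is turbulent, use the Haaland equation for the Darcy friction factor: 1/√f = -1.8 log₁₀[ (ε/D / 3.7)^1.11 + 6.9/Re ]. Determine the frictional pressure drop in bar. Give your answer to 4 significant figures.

Reynolds number Re = ρVD/μ = 861.2 · 7.631 · 0.09121 / 0.00485 = 1.236e+05.
Re > 4000 → turbulent. Relative roughness ε/D = 3.6e-05/0.09121 = 0.000395. Haaland: 1/√f = -1.8 log₁₀[(0.000395/3.7)^1.11 + 6.9/1.236e+05] = -1.8 log₁₀[3.9e-05 + 5.58e-05] = 7.241, so f = 0.01907.
Darcy-Weisbach: ΔP = f(L/D)(ρV²/2) = 0.01907·(31.77/0.09121)·(861.2·7.631²/2) = 0.01907·348.3·2.507e+04 = 1.666e+05 Pa.
ΔP = 1.666e+05 Pa = 1.666 bar.

ΔP ≈ 1.666 bar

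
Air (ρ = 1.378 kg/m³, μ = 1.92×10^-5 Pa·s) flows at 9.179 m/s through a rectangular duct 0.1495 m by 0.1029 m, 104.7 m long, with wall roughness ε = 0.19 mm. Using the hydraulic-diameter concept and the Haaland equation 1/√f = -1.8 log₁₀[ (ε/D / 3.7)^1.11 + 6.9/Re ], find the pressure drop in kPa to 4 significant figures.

Hydraulic diameter D_h = 4A/P = 4·(0.1495·0.1029)/(2·(0.1495+0.1029)) = 0.06153/0.5048 = 0.1219 m.
Re = ρVD_h/μ = 1.378·9.179·0.1219/1.92e-05 = 8.03e+04.
ε/D_h = 0.00019/0.1219 = 0.00156; Haaland gives 1/√f = -1.8 log₁₀[0.000179+8.59e-05] = 6.438, so f = 0.02413.
ΔP = f(L/D_h)(ρV²/2) = 0.02413·104.7/0.1219·58.05 = 1203 Pa.
ΔP = 1.203 kPa.

ΔP ≈ 1.203 kPa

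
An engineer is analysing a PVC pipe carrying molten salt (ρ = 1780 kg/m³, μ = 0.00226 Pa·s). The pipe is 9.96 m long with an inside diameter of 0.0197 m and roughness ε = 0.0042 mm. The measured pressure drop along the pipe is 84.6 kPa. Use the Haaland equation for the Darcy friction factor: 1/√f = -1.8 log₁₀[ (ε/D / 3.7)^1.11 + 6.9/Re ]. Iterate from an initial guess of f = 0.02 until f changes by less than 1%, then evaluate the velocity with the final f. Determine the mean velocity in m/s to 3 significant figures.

Rearranging Darcy-Weisbach: V = √(2·ΔP·D/(f·L·ρ)). With ε/D = 4.2e-06/0.0197 = 0.000213, iterate starting from f = 0.02:
  f = 0.02 → V = √(2·8.46e+04·0.0197/(0.02·9.96·1780)) = 3.066 m/s; Re = ρVD/μ = 4.757e+04; f → 0.02156
  f = 0.02156 → V = 2.953 m/s; Re = 4.581e+04; f → 0.02173
Converged (Δf/f < 1%). With the final f = 0.02173: V = √(2·8.46e+04·0.0197/(0.02173·9.96·1780)) = 2.941 m/s.

V ≈ 2.94 m/s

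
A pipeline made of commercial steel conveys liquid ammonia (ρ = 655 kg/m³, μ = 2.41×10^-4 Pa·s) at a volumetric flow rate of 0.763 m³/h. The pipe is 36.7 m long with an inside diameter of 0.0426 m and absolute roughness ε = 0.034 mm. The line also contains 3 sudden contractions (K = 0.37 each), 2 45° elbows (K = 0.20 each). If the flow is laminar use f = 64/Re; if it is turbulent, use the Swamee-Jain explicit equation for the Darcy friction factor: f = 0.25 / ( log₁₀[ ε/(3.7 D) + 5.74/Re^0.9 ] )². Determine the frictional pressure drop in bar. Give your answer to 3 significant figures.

Q = 0.763 m³/h = 0.763/3600 = 0.0002119 m³/s.
Cross-sectional area A = πD²/4 = π(0.0426)²/4 = 0.001425 m²; mean velocity V = Q/A = 0.0002119/0.001425 = 0.1487 m/s.
Reynolds number Re = ρVD/μ = 655 · 0.1487 · 0.0426 / 0.000241 = 1.722e+04.
Re > 4000 → turbulent. Relative roughness ε/D = 3.4e-05/0.0426 = 0.000798. Swamee-Jain: f = 0.25/(log₁₀[0.000798/3.7 + 5.74/1.722e+04^0.9])² = 0.25/(log₁₀[0.000216 + 0.000884])² = 0.25/(-2.959)² = 0.02856.
Total minor-loss coefficient ΣK = 3·0.37 + 2·0.2 = 1.51.
ΔP = [f·L/D + ΣK]·(ρV²/2) = [0.02856·36.7/0.0426 + 1.51]·(655·0.1487²/2) = [24.6 + 1.51]·7.242 = 189.1 Pa.
ΔP = 189.1 Pa = 0.00189 bar.

ΔP ≈ 0.00189 bar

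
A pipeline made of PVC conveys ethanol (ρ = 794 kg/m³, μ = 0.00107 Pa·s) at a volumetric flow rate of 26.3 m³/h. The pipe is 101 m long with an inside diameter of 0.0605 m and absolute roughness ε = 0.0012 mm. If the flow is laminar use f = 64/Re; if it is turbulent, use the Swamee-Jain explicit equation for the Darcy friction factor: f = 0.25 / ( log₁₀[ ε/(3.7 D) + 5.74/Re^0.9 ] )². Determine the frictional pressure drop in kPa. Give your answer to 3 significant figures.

Q = 26.3 m³/h = 26.3/3600 = 0.007306 m³/s.
Cross-sectional area A = πD²/4 = π(0.0605)²/4 = 0.002875 m²; mean velocity V = Q/A = 0.007306/0.002875 = 2.541 m/s.
Reynolds number Re = ρVD/μ = 794 · 2.541 · 0.0605 / 0.00107 = 1.141e+05.
Re > 4000 → turbulent. Relative roughness ε/D = 1.2e-06/0.0605 = 1.98e-05. Swamee-Jain: f = 0.25/(log₁₀[1.98e-05/3.7 + 5.74/1.141e+05^0.9])² = 0.25/(log₁₀[5.36e-06 + 0.000161])² = 0.25/(-3.778)² = 0.01751.
Darcy-Weisbach: ΔP = f(L/D)(ρV²/2) = 0.01751·(101/0.0605)·(794·2.541²/2) = 0.01751·1669·2564 = 7.495e+04 Pa.
ΔP = 7.495e+04 Pa = 75.0 kPa.

ΔP ≈ 75.0 kPa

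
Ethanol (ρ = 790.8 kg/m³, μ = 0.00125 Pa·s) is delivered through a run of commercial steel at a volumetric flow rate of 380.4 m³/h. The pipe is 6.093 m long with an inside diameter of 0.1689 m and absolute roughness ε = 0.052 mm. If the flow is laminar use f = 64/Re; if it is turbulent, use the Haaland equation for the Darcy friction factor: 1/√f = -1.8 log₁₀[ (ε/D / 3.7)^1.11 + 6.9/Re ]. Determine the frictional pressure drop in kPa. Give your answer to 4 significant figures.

Q = 380.4 m³/h = 380.4/3600 = 0.1057 m³/s.
Cross-sectional area A = πD²/4 = π(0.1689)²/4 = 0.02241 m²; mean velocity V = Q/A = 0.1057/0.02241 = 4.716 m/s.
Reynolds number Re = ρVD/μ = 790.8 · 4.716 · 0.1689 / 0.00125 = 5.039e+05.
Re > 4000 → turbulent. Relative roughness ε/D = 5.2e-05/0.1689 = 0.000308. Haaland: 1/√f = -1.8 log₁₀[(0.000308/3.7)^1.11 + 6.9/5.039e+05] = -1.8 log₁₀[2.96e-05 + 1.37e-05] = 7.854, so f = 0.01621.
Darcy-Weisbach: ΔP = f(L/D)(ρV²/2) = 0.01621·(6.093/0.1689)·(790.8·4.716²/2) = 0.01621·36.07·8795 = 5143 Pa.
ΔP = 5143 Pa = 5.143 kPa.

ΔP ≈ 5.143 kPa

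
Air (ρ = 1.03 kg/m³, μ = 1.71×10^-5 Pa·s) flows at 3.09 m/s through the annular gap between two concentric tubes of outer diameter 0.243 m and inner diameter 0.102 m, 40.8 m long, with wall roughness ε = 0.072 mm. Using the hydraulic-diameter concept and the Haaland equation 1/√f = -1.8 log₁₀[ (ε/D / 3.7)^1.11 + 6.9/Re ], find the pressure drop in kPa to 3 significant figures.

Hydraulic diameter D_h = 4A/P = D_o - D_i = 0.243 - 0.102 = 0.141 m.
Re = ρVD_h/μ = 1.03·3.09·0.141/1.71e-05 = 2.624e+04.
ε/D_h = 7.2e-05/0.141 = 0.000511; Haaland gives 1/√f = -1.8 log₁₀[5.19e-05+0.000263] = 6.303, so f = 0.02517.
ΔP = f(L/D_h)(ρV²/2) = 0.02517·40.8/0.141·4.917 = 35.81 Pa.
ΔP = 0.0358 kPa.

ΔP ≈ 0.0358 kPa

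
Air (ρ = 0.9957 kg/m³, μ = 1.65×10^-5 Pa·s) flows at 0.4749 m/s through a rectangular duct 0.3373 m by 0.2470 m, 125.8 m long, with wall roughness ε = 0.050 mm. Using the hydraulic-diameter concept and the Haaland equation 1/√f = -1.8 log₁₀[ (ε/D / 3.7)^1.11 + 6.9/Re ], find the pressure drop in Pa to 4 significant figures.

ΔP ≈ 1.627 Pa

Hydraulic diameter D_h = 4A/P = 4·(0.3373·0.247)/(2·(0.3373+0.247)) = 0.3333/1.169 = 0.2852 m.
Re = ρVD_h/μ = 0.9957·0.4749·0.2852/1.65e-05 = 8172.
ε/D_h = 5e-05/0.2852 = 0.000175; Haaland gives 1/√f = -1.8 log₁₀[1.58e-05+0.000844] = 5.518, so f = 0.03285.
ΔP = f(L/D_h)(ρV²/2) = 0.03285·125.8/0.2852·0.1123 = 1.627 Pa.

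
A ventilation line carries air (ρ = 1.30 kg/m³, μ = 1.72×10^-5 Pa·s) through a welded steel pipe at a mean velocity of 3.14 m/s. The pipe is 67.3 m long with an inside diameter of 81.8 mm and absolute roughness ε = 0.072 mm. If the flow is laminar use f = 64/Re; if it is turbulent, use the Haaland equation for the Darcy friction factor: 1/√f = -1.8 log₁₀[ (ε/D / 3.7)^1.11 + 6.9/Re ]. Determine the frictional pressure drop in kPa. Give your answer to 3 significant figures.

Reynolds number Re = ρVD/μ = 1.3 · 3.14 · 0.0818 / 1.72e-05 = 1.941e+04.
Re > 4000 → turbulent. Relative roughness ε/D = 7.2e-05/0.0818 = 0.00088. Haaland: 1/√f = -1.8 log₁₀[(0.00088/3.7)^1.11 + 6.9/1.941e+04] = -1.8 log₁₀[9.5e-05 + 0.000355] = 6.023, so f = 0.02756.
Darcy-Weisbach: ΔP = f(L/D)(ρV²/2) = 0.02756·(67.3/0.0818)·(1.3·3.14²/2) = 0.02756·822.7·6.409 = 145.3 Pa.
ΔP = 145.3 Pa = 0.145 kPa.

ΔP ≈ 0.145 kPa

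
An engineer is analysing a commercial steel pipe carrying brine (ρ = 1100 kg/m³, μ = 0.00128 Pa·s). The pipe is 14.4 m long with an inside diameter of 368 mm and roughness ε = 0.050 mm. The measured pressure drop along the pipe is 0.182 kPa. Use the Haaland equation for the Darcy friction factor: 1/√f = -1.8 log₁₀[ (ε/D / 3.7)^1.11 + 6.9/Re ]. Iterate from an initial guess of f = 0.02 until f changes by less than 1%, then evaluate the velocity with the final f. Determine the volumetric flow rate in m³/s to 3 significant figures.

Q ≈ 0.0770 m³/s

Rearranging Darcy-Weisbach: V = √(2·ΔP·D/(f·L·ρ)). With ε/D = 5e-05/0.368 = 0.000136, iterate starting from f = 0.02:
  f = 0.02 → V = √(2·182·0.368/(0.02·14.4·1100)) = 0.6503 m/s; Re = ρVD/μ = 2.056e+05; f → 0.01637
  f = 0.01637 → V = 0.7187 m/s; Re = 2.273e+05; f → 0.01613
  f = 0.01613 → V = 0.724 m/s; Re = 2.29e+05; f → 0.01612
Converged (Δf/f < 1%). With the final f = 0.01612: V = √(2·182·0.368/(0.01612·14.4·1100)) = 0.7243 m/s.
Q = V·A = 0.7243·(π/4·0.368²) = 0.07704 m³/s = 0.0770 m³/s.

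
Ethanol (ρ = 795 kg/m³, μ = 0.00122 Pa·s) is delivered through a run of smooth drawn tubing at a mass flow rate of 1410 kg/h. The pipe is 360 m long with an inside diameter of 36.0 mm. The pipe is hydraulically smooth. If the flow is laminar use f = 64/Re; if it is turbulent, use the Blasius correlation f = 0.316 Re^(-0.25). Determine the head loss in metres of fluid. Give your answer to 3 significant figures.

ṁ = 1410 kg/h = 1410/3600 = 0.3917 kg/s.
A = πD²/4 = π(0.036)²/4 = 0.001018 m²; mean velocity V = ṁ/(ρA) = 0.3917/(795 · 0.001018) = 0.484 m/s.
Reynolds number Re = ρVD/μ = 795 · 0.484 · 0.036 / 0.00122 = 1.135e+04.
Re > 4000 → turbulent. Smooth-pipe (Blasius): f = 0.316 Re^(-0.25) = 0.316/(1.135e+04)^0.25 = 0.03061.
Darcy-Weisbach: ΔP = f(L/D)(ρV²/2) = 0.03061·(360/0.036)·(795·0.484²/2) = 0.03061·1e+04·93.12 = 2.851e+04 Pa.
Head loss h_f = ΔP/(ρg) = 2.851e+04/(795·9.81) = 3.66 m.

h_f ≈ 3.66 m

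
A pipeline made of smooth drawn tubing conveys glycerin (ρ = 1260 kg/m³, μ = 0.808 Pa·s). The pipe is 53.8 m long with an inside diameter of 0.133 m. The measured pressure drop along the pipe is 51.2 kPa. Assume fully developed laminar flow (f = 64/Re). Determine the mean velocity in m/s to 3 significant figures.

For laminar flow, f = 64/Re with Re = ρVD/μ, so Darcy-Weisbach reduces to ΔP = 32μLV/D². Solving for V: V = ΔP·D²/(32μL) = 5.12e+04·(0.133)²/(32·0.808·53.8) = 0.6511 m/s.
Check: Re = ρVD/μ = 1260·0.6511·0.133/0.808 = 135 < 2300, so the laminar assumption holds.

V ≈ 0.651 m/s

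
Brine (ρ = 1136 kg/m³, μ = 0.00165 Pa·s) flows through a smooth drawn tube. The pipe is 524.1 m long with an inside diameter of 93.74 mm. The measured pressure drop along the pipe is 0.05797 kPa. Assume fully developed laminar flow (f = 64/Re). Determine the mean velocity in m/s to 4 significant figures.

For laminar flow, f = 64/Re with Re = ρVD/μ, so Darcy-Weisbach reduces to ΔP = 32μLV/D². Solving for V: V = ΔP·D²/(32μL) = 57.97·(0.09374)²/(32·0.00165·524.1) = 0.01841 m/s.
Check: Re = ρVD/μ = 1136·0.01841·0.09374/0.00165 = 1188 < 2300, so the laminar assumption holds.

V ≈ 0.01841 m/s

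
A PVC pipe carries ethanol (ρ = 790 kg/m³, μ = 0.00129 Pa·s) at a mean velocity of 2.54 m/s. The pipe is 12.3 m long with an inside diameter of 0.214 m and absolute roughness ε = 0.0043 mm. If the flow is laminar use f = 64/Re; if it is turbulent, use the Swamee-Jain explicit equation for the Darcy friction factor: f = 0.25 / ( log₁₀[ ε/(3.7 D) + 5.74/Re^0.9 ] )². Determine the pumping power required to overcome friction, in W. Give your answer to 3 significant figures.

P ≈ 192 W

Reynolds number Re = ρVD/μ = 790 · 2.54 · 0.214 / 0.00129 = 3.329e+05.
Re > 4000 → turbulent. Relative roughness ε/D = 4.3e-06/0.214 = 2.01e-05. Swamee-Jain: f = 0.25/(log₁₀[2.01e-05/3.7 + 5.74/3.329e+05^0.9])² = 0.25/(log₁₀[5.43e-06 + 6.15e-05])² = 0.25/(-4.174)² = 0.01435.
Darcy-Weisbach: ΔP = f(L/D)(ρV²/2) = 0.01435·(12.3/0.214)·(790·2.54²/2) = 0.01435·57.48·2548 = 2101 Pa.
Q = V·A = 2.54·0.03597 = 0.09136 m³/s.
Pumping power P = QΔP = 0.09136·2101 = 192.0 W = 192 W.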